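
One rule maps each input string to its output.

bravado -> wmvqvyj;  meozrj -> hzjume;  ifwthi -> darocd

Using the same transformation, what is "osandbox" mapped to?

What's happening: shift every letter 5 places backward in the alphabet (wrapping around).
So "osandbox" becomes "jnviywjs".

jnviywjs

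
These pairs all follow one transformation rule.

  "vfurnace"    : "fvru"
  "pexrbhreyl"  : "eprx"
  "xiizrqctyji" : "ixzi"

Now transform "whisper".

The rule is to swap each adjacent pair of characters (1↔2, 3↔4, ...), then keep only the first 4 characters.
For "whisper", step one produces "hwsiepr"; step two turns that into "hwsi".

hwsi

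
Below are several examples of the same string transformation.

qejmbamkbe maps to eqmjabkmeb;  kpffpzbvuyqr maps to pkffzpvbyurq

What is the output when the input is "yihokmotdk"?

Rule — swap each adjacent pair of characters (1↔2, 3↔4, ...).
On "yihokmotdk" that produces "iyohmktokd".

iyohmktokd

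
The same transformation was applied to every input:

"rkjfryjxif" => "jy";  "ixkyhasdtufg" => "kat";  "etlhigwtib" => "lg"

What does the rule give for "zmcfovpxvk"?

The pattern: delete the last 2 characters, then keep one character in every 3, starting at position 3 (positions 3rd, 6th, 9th, ...).
"zmcfovpxvk" → "zmcfovpx" → "cv".

cv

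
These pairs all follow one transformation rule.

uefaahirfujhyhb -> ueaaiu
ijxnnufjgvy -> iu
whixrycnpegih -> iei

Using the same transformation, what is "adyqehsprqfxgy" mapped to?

ae

In each case the input is transformed by: keep only the vowels.
On "adyqehsprqfxgy" that produces "ae".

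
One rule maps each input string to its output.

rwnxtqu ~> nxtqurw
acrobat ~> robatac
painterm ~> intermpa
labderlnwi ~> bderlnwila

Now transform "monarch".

narchmo

In each case the input is transformed by: move the first 2 characters to the end (rotate left by 2).
Doing the same to "monarch": "narchmo".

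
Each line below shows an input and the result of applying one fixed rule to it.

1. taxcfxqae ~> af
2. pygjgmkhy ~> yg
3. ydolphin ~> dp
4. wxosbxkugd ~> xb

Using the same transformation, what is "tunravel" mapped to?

In each case the input is transformed by: keep one character in every 3, starting at position 2 (positions 2nd, 5th, 8th, ...), then delete the last character.
On "tunravel": the first step gives "ual", and the second then gives "ua".

ua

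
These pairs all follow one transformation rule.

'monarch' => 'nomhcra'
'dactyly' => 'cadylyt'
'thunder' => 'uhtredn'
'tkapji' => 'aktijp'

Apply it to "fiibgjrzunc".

iifcnuzrjgb

What's happening: reverse the string, then move the last 3 characters to the front (rotate right by 3).
"fiibgjrzunc" → "cnuzrjgbiif" → "iifcnuzrjgb".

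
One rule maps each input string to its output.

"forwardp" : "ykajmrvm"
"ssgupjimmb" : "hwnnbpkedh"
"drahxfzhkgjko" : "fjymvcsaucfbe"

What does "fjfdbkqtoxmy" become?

Looking at the pairs, the operation is to shift every letter 5 places backward in the alphabet (wrapping around), then move the last 2 characters to the front (rotate right by 2).
For "fjfdbkqtoxmy", step one produces "aeaywflojsht"; step two turns that into "htaeaywflojs".
(Check on "drahxfzhkgjko": → "ymvcsaucfbefj" → "fjymvcsaucfbe" ✓)

htaeaywflojs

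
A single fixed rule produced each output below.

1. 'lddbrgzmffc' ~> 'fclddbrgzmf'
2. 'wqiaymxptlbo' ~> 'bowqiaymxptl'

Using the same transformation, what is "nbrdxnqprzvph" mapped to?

phnbrdxnqprzv

The transformation: move the last 2 characters to the front (rotate right by 2).
Applying that to "nbrdxnqprzvph" gives "phnbrdxnqprzv".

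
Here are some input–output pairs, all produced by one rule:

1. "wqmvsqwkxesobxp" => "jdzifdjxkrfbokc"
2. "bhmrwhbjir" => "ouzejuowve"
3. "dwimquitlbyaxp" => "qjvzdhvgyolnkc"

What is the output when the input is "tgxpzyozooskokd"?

gtkcmlbmbbfxbxq

Rule — shift every letter 13 places forward in the alphabet (wrapping around) — i.e. ROT13.
Applying that to "tgxpzyozooskokd" gives "gtkcmlbmbbfxbxq".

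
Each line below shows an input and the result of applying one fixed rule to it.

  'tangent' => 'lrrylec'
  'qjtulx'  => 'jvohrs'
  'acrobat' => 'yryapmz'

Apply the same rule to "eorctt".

rrcmpa

What's happening: move the last 2 characters to the front (rotate right by 2), then shift every letter 2 places backward in the alphabet (wrapping around).
"eorctt" → "tteorc" → "rrcmpa".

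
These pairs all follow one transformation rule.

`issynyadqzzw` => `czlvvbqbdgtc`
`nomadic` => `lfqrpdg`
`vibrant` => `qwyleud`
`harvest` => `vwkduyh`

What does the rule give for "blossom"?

What's happening: shift every letter 3 places forward in the alphabet (wrapping around), then move the last 2 characters to the front (rotate right by 2).
Working it through for "blossom": intermediate "eorvvrp", final "rpeorvv".

rpeorvv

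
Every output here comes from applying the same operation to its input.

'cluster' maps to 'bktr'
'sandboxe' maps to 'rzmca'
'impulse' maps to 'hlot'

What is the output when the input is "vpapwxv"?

uozo

The pattern: delete the last 3 characters, then shift every letter 1 place backward in the alphabet (wrapping around).
Working it through for "vpapwxv": intermediate "vpap", final "uozo".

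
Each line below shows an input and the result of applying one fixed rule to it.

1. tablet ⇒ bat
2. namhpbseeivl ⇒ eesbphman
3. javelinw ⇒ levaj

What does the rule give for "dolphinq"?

hplod

Rule — reverse the string, then delete the first 3 characters.
"dolphinq" → "qnihplod" → "hplod".
(Check on "namhpbseeivl": → "lvieesbphman" → "eesbphman" ✓)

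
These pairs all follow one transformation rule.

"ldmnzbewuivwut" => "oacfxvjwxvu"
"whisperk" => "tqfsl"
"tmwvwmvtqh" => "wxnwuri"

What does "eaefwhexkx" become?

gxifyly

Looking at the pairs, the operation is to delete the first 3 characters, then shift every letter 1 place forward in the alphabet (wrapping around).
So "eaefwhexkx" becomes "gxifyly".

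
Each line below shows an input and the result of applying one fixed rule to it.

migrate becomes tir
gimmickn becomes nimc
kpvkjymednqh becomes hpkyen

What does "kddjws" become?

The pattern: keep every other character starting from the second (positions 2nd, 4th, 6th, ...), then move the last character to the front.
Starting from "kddjws": after the first operation, "djs"; after the second, "sdj".
(Check on "migrate": → "irt" → "tir" ✓)

sdj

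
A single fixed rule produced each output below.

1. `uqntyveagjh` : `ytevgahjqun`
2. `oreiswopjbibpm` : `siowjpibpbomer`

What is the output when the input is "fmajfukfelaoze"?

fjkuefalzofeam

What's happening: move the first 3 characters to the end (rotate left by 3), then swap each adjacent pair of characters (1↔2, 3↔4, ...).
On "fmajfukfelaoze": the first step gives "jfukfelaozefma", and the second then gives "fjkuefalzofeam".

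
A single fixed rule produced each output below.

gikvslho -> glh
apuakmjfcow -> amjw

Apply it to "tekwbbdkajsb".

Looking at the pairs, the operation is to swap each adjacent pair of characters (1↔2, 3↔4, ...), then keep one character in every 3, starting at position 2 (positions 2nd, 5th, 8th, ...).
For "tekwbbdkajsb", step one produces "etwkbbkdjabs"; step two turns that into "tbdb".

tbdb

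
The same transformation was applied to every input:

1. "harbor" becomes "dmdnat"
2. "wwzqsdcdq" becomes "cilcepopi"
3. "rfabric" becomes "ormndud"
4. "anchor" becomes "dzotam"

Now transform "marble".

Looking at the pairs, the operation is to shift every letter 12 places forward in the alphabet (wrapping around), then swap the first and last characters.
Starting from "marble": after the first operation, "ymdnxq"; after the second, "qmdnxy".

qmdnxy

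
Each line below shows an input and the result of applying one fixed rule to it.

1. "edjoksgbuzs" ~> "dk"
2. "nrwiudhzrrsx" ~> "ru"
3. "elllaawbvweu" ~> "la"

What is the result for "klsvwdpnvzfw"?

lw

In each case the input is transformed by: keep one character in every 3, starting at position 2 (positions 2nd, 5th, 8th, ...), then delete the last 2 characters.
Doing the same to "klsvwdpnvzfw": "lw".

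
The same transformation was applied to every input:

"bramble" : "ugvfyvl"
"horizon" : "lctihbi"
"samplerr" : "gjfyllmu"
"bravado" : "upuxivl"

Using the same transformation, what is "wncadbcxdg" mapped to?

Looking at the pairs, the operation is to shift every letter 6 places backward in the alphabet (wrapping around), then move the first 2 characters to the end (rotate left by 2).
Starting from "wncadbcxdg": after the first operation, "qhwuxvwrxa"; after the second, "wuxvwrxaqh".

wuxvwrxaqh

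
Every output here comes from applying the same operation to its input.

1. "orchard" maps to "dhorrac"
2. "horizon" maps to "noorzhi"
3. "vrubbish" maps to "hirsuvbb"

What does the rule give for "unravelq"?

lnqruvae

What's happening: sort the characters into alphabetical order, then move the first 2 characters to the end (rotate left by 2).
For "unravelq", step one produces "aelnqruv"; step two turns that into "lnqruvae".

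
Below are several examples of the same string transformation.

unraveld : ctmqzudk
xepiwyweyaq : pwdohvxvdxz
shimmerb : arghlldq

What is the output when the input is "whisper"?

Looking at the pairs, the operation is to shift every letter 1 place backward in the alphabet (wrapping around), then move the last character to the front.
Starting from "whisper": after the first operation, "vghrodq"; after the second, "qvghrod".

qvghrod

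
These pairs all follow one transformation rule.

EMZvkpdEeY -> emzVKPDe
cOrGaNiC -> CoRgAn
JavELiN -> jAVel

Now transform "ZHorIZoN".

zhORiz

Each output is the input with this applied: flip the case of every letter, then delete the last 2 characters.
For "ZHorIZoN", step one produces "zhORizOn"; step two turns that into "zhORiz".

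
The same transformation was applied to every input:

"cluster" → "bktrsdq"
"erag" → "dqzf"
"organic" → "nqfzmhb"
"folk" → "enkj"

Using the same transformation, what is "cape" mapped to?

The pattern: shift every letter 1 place backward in the alphabet (wrapping around).
Doing the same to "cape": "bzod".

bzod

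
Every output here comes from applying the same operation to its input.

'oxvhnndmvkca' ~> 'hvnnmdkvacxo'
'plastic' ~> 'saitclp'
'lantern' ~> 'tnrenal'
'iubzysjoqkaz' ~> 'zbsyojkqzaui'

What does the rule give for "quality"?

latiyuq

The rule is to swap each adjacent pair of characters (1↔2, 3↔4, ...), then move the first 2 characters to the end (rotate left by 2).
Working it through for "quality": intermediate "uqlatiy", final "latiyuq".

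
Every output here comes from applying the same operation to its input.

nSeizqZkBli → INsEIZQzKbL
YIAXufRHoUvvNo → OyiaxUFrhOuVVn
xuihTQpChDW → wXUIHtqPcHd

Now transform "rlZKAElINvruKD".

dRLzkaeLinVRUk

Each output is the input with this applied: flip the case of every letter, then move the last character to the front.
Working it through for "rlZKAElINvruKD": intermediate "RLzkaeLinVRUkd", final "dRLzkaeLinVRUk".
(Check on "nSeizqZkBli": → "NsEIZQzKbLI" → "INsEIZQzKbL" ✓)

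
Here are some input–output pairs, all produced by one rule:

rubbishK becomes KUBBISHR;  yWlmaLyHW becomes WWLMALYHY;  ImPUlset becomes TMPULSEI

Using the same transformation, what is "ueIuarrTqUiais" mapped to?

SEIUARRTQUIAIU

In each case the input is transformed by: swap the first and last characters, then convert every letter to uppercase.
"ueIuarrTqUiais" → "seIuarrTqUiaiu" → "SEIUARRTQUIAIU".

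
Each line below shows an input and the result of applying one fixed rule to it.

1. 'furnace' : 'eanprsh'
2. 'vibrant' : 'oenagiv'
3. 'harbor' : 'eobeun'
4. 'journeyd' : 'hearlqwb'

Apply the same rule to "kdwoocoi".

The pattern: shift every letter 13 places forward in the alphabet (wrapping around) — i.e. ROT13, then move the first 2 characters to the end (rotate left by 2).
Starting from "kdwoocoi": after the first operation, "xqjbbpbv"; after the second, "jbbpbvxq".

jbbpbvxq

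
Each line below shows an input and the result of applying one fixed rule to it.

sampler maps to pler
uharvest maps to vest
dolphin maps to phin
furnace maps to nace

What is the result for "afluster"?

ster

What's happening: keep only the last 4 characters.
"afluster" → "ster".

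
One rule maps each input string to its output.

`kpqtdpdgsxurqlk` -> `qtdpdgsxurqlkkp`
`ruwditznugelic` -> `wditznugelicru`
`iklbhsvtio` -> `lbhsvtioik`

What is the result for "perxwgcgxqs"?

Rule — move the first 2 characters to the end (rotate left by 2).
So "perxwgcgxqs" becomes "rxwgcgxqspe".

rxwgcgxqspe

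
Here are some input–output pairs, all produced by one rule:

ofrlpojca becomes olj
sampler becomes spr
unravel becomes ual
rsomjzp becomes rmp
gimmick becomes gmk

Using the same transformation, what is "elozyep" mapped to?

ezp

The transformation: keep one character in every 3, starting at position 1 (positions 1st, 4th, 7th, ...).
For "elozyep" the result is "ezp".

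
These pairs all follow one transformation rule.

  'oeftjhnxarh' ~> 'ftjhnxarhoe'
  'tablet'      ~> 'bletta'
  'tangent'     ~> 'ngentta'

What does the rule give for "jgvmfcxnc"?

vmfcxncjg

What's happening: move the first 2 characters to the end (rotate left by 2).
"jgvmfcxnc" → "vmfcxncjg".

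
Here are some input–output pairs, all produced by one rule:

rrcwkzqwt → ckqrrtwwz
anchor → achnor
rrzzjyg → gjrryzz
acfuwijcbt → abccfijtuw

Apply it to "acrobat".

aabcort

Rule — sort the characters into alphabetical order.
So "acrobat" becomes "aabcort".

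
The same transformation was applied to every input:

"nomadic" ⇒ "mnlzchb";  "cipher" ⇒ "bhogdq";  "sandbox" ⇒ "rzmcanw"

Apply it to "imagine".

hlzfhmd

The rule is to shift every letter 1 place backward in the alphabet (wrapping around).
Applying that to "imagine" gives "hlzfhmd".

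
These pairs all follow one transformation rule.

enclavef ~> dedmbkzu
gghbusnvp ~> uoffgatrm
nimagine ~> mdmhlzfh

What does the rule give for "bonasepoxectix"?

The pattern: shift every letter 1 place backward in the alphabet (wrapping around), then move the last 2 characters to the front (rotate right by 2).
For "bonasepoxectix", step one produces "anmzrdonwdbshw"; step two turns that into "hwanmzrdonwdbs".

hwanmzrdonwdbs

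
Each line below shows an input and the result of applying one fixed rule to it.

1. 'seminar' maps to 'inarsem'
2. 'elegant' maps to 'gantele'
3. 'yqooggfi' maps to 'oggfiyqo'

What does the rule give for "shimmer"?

mmershi

Rule — move the first 3 characters to the end (rotate left by 3).
For "shimmer" the result is "mmershi".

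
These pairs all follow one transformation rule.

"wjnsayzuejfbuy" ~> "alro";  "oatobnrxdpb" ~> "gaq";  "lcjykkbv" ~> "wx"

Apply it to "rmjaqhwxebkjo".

wurw

What's happening: shift every letter 13 places forward in the alphabet (wrapping around) — i.e. ROT13, then keep one character in every 3, starting at position 3 (positions 3rd, 6th, 9th, ...).
Applying both steps to "rmjaqhwxebkjo": "ezwndujkroxwb", then "wurw".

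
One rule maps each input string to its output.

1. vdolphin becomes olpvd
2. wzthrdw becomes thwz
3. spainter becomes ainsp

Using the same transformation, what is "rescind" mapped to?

scre

Each output is the input with this applied: delete the last 3 characters, then move the first 2 characters to the end (rotate left by 2).
On "rescind": the first step gives "resc", and the second then gives "scre".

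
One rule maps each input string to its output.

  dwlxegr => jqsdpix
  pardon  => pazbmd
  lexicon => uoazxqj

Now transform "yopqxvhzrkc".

In each case the input is transformed by: shift every letter 12 places forward in the alphabet (wrapping around), then move the first 3 characters to the end (rotate left by 3).
"yopqxvhzrkc" → "kabcjhtldwo" → "cjhtldwokab".

cjhtldwokab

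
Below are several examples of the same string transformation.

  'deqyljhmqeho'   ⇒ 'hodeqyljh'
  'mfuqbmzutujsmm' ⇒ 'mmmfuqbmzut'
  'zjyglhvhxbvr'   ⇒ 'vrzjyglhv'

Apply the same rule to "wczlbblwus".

Rule — move the last 2 characters to the front (rotate right by 2), then delete the last 3 characters.
For "wczlbblwus", step one produces "uswczlbblw"; step two turns that into "uswczlb".

uswczlb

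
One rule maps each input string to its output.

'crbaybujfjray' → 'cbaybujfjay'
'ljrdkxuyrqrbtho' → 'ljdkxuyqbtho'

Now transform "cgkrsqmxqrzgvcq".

The transformation: remove every "r".
Applying that to "cgkrsqmxqrzgvcq" gives "cgksqmxqzgvcq".

cgksqmxqzgvcq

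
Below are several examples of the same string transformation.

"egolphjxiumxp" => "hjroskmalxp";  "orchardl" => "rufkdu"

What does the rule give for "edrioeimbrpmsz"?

What's happening: delete the last 2 characters, then shift every letter 3 places forward in the alphabet (wrapping around).
For "edrioeimbrpmsz", step one produces "edrioeimbrpm"; step two turns that into "hgulrhlpeusp".

hgulrhlpeusp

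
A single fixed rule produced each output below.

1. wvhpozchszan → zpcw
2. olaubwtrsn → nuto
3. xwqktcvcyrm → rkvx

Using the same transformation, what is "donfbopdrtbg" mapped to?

Each output is the input with this applied: keep one character in every 3, starting at position 1 (positions 1st, 4th, 7th, ...), then swap the first and last characters.
Starting from "donfbopdrtbg": after the first operation, "dfpt"; after the second, "tfpd".

tfpd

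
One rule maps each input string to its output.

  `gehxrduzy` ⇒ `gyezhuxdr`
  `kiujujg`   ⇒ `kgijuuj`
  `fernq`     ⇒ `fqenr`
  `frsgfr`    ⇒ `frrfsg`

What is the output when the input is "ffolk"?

The pattern: take characters alternately from the front and the back (1st, last, 2nd, 2nd-last, ...).
"ffolk" → "fkflo".

fkflo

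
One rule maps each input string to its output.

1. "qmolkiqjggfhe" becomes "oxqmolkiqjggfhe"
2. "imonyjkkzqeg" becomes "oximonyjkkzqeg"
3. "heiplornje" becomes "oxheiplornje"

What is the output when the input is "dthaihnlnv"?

What's happening: prepend "ox".
So "dthaihnlnv" becomes "oxdthaihnlnv".

oxdthaihnlnv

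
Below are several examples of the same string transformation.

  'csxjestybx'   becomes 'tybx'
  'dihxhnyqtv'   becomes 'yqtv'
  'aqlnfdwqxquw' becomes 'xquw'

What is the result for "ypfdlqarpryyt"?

ryyt

The rule is to keep only the last 4 characters.
On "ypfdlqarpryyt" that produces "ryyt".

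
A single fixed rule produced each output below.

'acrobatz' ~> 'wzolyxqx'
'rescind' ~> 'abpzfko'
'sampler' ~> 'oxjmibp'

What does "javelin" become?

kxsbifg

Rule — swap the first and last characters, then shift every letter 3 places backward in the alphabet (wrapping around).
"javelin" → "kxsbifg".
(Check on "rescind": → "descinr" → "abpzfko" ✓)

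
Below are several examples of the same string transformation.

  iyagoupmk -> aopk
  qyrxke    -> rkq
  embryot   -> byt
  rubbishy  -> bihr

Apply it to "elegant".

eat

Looking at the pairs, the operation is to move the first character to the end, then keep every other character starting from the second (positions 2nd, 4th, 6th, ...).
"elegant" → "legante" → "eat".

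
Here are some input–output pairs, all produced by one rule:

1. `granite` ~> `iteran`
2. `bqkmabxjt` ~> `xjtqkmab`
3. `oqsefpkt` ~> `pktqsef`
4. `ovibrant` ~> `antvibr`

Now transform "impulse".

lsempu

The rule is to delete the first character, then move the last 3 characters to the front (rotate right by 3).
"impulse" → "lsempu".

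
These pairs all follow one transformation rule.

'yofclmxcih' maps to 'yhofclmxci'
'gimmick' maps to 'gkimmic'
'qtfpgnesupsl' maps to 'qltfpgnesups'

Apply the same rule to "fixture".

In each case the input is transformed by: swap the first and last characters, then move the last character to the front.
Applying both steps to "fixture": "eixturf", then "feixtur".

feixtur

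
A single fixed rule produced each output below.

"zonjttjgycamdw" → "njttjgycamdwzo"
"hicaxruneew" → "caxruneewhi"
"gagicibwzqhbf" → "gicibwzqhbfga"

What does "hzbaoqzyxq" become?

baoqzyxqhz

What's happening: move the first 2 characters to the end (rotate left by 2).
Doing the same to "hzbaoqzyxq": "baoqzyxqhz".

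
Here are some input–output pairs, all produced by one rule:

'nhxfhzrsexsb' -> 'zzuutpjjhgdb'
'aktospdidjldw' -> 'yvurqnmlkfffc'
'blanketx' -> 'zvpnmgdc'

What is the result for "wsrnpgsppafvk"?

yxuutrrrpmihc

Rule — shift every letter 2 places forward in the alphabet (wrapping around), then sort the characters into reverse alphabetical order.
So "wsrnpgsppafvk" becomes "yxuutrrrpmihc".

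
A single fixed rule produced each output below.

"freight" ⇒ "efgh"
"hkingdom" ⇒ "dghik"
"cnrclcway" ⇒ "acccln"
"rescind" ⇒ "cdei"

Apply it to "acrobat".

What's happening: sort the characters into alphabetical order, then delete the last 3 characters.
"acrobat" → "aabc".

aabc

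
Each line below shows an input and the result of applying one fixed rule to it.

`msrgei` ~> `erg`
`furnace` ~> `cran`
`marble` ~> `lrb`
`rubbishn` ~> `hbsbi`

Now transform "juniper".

enpi

What's happening: take characters alternately from the front and the back (1st, last, 2nd, 2nd-last, ...), then delete the first 3 characters.
For "juniper", step one produces "jruenpi"; step two turns that into "enpi".
(Check on "marble": → "mealrb" → "lrb" ✓)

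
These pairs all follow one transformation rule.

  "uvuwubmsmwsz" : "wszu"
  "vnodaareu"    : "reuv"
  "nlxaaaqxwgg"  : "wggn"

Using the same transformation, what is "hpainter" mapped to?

terh

In each case the input is transformed by: move the last 3 characters to the front (rotate right by 3), then keep only the first 4 characters.
For "hpainter" the result is "terh".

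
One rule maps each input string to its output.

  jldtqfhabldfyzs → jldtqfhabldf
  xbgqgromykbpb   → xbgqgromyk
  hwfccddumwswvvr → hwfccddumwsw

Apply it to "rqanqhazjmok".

rqanqhazj

The transformation: delete the last 3 characters.
So "rqanqhazjmok" becomes "rqanqhazj".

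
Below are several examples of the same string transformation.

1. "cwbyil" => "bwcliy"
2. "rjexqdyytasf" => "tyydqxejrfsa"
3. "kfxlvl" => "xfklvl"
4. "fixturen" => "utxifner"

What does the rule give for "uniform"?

finumro

Each output is the input with this applied: reverse the string, then move the first 3 characters to the end (rotate left by 3).
Applying both steps to "uniform": "mrofinu", then "finumro".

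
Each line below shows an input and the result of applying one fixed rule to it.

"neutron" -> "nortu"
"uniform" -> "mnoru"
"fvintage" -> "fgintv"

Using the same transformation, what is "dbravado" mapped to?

bddorv

What's happening: sort the characters into alphabetical order, then delete the first 2 characters.
So "dbravado" becomes "bddorv".
(Check on "neutron": → "ennortu" → "nortu" ✓)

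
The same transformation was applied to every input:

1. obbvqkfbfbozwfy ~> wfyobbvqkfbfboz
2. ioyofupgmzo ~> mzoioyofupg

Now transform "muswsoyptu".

The rule is to move the last 3 characters to the front (rotate right by 3).
Applying that to "muswsoyptu" gives "ptumuswsoy".

ptumuswsoy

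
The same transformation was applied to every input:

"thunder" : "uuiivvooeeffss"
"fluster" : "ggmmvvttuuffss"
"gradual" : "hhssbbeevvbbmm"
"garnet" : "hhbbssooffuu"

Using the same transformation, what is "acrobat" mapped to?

bbddssppccbbuu

Rule — double every character, then shift every letter 1 place forward in the alphabet (wrapping around).
Working it through for "acrobat": intermediate "aaccrroobbaatt", final "bbddssppccbbuu".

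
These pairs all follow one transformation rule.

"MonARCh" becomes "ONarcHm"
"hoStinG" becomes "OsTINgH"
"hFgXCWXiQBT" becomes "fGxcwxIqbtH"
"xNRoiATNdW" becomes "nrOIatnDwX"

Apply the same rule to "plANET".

LanetP

Rule — move the first character to the end, then flip the case of every letter.
Doing the same to "plANET": "LanetP".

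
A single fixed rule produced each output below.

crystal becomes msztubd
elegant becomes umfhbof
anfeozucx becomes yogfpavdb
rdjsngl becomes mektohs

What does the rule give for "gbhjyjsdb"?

Each output is the input with this applied: swap the first and last characters, then shift every letter 1 place forward in the alphabet (wrapping around).
"gbhjyjsdb" → "bbhjyjsdg" → "ccikzkteh".

ccikzkteh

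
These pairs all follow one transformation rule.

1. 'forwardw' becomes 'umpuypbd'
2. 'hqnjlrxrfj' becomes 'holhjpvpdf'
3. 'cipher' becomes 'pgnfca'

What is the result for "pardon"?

The pattern: swap the first and last characters, then shift every letter 2 places backward in the alphabet (wrapping around).
For "pardon", step one produces "nardop"; step two turns that into "lypbmn".

lypbmn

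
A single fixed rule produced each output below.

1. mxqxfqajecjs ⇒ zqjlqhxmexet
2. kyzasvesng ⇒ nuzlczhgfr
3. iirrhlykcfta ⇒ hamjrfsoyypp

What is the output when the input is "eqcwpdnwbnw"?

Each output is the input with this applied: shift every letter 7 places forward in the alphabet (wrapping around), then reverse the string.
Working it through for "eqcwpdnwbnw": intermediate "lxjdwkudiud", final "duidukwdjxl".

duidukwdjxl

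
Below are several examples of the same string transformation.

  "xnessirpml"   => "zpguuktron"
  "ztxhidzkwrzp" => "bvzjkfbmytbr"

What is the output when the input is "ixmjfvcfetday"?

kzolhxehgvfca

The rule is to shift every letter 2 places forward in the alphabet (wrapping around).
On "ixmjfvcfetday" that produces "kzolhxehgvfca".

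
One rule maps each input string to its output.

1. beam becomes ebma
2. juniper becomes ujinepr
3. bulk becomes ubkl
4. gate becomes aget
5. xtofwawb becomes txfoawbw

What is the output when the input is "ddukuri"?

The pattern: swap each adjacent pair of characters (1↔2, 3↔4, ...).
"ddukuri" → "ddkurui".

ddkurui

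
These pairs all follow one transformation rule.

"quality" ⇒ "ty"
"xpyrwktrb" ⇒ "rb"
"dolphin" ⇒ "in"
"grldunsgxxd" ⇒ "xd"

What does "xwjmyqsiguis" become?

Rule — keep only the last 2 characters.
Doing the same to "xwjmyqsiguis": "is".

is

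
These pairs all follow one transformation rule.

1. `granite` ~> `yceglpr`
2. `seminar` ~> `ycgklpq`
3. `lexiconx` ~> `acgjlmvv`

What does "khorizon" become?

The transformation: sort the characters into alphabetical order, then shift every letter 2 places backward in the alphabet (wrapping around).
"khorizon" → "hiknoorz" → "fgilmmpx".

fgilmmpx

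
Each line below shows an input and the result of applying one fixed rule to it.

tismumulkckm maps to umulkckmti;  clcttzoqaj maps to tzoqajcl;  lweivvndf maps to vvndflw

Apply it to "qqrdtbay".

Rule — move the first 2 characters to the end (rotate left by 2), then delete the first 2 characters.
On "qqrdtbay": the first step gives "rdtbayqq", and the second then gives "tbayqq".

tbayqq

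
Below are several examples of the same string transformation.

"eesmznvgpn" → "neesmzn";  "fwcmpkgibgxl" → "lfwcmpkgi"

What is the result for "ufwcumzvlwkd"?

dufwcumzv

The pattern: move the last character to the front, then delete the last 3 characters.
Working it through for "ufwcumzvlwkd": intermediate "dufwcumzvlwk", final "dufwcumzv".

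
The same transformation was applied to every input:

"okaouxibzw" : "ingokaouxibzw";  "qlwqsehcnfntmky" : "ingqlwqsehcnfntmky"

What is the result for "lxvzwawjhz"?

The transformation: prepend "ing".
So "lxvzwawjhz" becomes "inglxvzwawjhz".

inglxvzwawjhz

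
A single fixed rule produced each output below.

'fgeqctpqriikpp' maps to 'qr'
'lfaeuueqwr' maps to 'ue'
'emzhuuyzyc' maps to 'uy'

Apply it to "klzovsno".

Rule — swap the front and back halves of the string, then keep only the first 2 characters.
On "klzovsno" that produces "vs".

vs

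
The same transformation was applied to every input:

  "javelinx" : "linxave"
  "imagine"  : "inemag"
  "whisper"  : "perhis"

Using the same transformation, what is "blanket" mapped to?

ketlan

In each case the input is transformed by: delete the first character, then move the first 3 characters to the end (rotate left by 3).
"blanket" → "lanket" → "ketlan".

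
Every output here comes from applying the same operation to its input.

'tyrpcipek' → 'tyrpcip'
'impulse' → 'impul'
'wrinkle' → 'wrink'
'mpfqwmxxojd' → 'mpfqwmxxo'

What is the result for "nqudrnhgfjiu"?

Each output is the input with this applied: delete the last 2 characters.
So "nqudrnhgfjiu" becomes "nqudrnhgfj".

nqudrnhgfj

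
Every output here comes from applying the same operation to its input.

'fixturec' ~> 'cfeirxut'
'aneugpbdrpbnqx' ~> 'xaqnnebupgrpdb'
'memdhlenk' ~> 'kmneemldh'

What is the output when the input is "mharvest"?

tmsheavr

What's happening: reverse the string, then take characters alternately from the front and the back (1st, last, 2nd, 2nd-last, ...).
Applying both steps to "mharvest": "tsevrahm", then "tmsheavr".
(Check on "aneugpbdrpbnqx": → "xqnbprdbpguena" → "xaqnnebupgrpdb" ✓)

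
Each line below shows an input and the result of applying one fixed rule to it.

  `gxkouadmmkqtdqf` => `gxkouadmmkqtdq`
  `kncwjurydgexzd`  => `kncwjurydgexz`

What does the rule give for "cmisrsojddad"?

Each output is the input with this applied: delete the last character.
On "cmisrsojddad" that produces "cmisrsojdda".

cmisrsojdda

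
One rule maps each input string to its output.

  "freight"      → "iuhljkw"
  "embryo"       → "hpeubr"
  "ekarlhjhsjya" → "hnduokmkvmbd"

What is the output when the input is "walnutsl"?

What's happening: shift every letter 3 places forward in the alphabet (wrapping around).
Applying that to "walnutsl" gives "zdoqxwvo".

zdoqxwvo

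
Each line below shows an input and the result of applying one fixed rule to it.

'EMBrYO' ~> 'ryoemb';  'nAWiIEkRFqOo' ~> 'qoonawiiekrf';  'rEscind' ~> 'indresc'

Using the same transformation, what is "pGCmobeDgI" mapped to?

dgipgcmobe

Looking at the pairs, the operation is to move the last 3 characters to the front (rotate right by 3), then convert every letter to lowercase.
On "pGCmobeDgI": the first step gives "DgIpGCmobe", and the second then gives "dgipgcmobe".
(Check on "EMBrYO": → "rYOEMB" → "ryoemb" ✓)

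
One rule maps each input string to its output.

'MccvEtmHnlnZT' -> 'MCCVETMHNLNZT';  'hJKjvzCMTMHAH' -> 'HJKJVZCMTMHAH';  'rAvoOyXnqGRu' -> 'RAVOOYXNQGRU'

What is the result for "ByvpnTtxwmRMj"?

BYVPNTTXWMRMJ

What's happening: convert every letter to uppercase.
Applying that to "ByvpnTtxwmRMj" gives "BYVPNTTXWMRMJ".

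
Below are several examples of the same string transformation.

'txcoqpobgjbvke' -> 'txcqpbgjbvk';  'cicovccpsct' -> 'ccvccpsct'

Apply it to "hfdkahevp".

What's happening: remove every vowel.
"hfdkahevp" → "hfdkhvp".

hfdkhvp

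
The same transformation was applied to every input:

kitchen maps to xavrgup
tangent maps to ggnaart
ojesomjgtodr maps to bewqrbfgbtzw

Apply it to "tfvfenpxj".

The pattern: take characters alternately from the front and the back (1st, last, 2nd, 2nd-last, ...), then shift every letter 13 places forward in the alphabet (wrapping around) — i.e. ROT13.
On "tfvfenpxj": the first step gives "tjfxvpfne", and the second then gives "gwskicsar".

gwskicsar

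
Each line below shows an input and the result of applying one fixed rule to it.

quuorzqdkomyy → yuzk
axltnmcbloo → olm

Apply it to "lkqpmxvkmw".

wqx

The transformation: move the last 3 characters to the front (rotate right by 3), then keep one character in every 3, starting at position 3 (positions 3rd, 6th, 9th, ...).
For "lkqpmxvkmw" the result is "wqx".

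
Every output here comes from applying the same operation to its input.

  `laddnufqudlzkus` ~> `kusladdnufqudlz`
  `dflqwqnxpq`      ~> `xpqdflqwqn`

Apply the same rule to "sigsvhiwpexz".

exzsigsvhiwp

The transformation: move the last 3 characters to the front (rotate right by 3).
Applying that to "sigsvhiwpexz" gives "exzsigsvhiwp".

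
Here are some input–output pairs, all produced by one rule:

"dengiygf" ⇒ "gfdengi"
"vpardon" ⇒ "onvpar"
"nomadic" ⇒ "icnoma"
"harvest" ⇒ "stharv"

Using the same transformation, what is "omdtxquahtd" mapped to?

tdomdtxqua

In each case the input is transformed by: move the last 3 characters to the front (rotate right by 3), then delete the first character.
Applying both steps to "omdtxquahtd": "htdomdtxqua", then "tdomdtxqua".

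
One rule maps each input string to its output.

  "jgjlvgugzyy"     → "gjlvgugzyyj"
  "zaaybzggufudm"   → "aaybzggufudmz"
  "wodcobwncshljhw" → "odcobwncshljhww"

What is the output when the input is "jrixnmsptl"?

The pattern: move the first character to the end.
On "jrixnmsptl" that produces "rixnmsptlj".

rixnmsptlj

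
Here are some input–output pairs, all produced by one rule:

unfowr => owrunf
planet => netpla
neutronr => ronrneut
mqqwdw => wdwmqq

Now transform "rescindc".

indcresc

Each output is the input with this applied: swap the front and back halves of the string.
"rescindc" → "indcresc".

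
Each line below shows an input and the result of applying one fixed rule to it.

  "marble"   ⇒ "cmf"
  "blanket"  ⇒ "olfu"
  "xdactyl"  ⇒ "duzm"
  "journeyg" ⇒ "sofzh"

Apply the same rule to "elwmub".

nvc

Rule — shift every letter 1 place forward in the alphabet (wrapping around), then delete the first 3 characters.
Working it through for "elwmub": intermediate "fmxnvc", final "nvc".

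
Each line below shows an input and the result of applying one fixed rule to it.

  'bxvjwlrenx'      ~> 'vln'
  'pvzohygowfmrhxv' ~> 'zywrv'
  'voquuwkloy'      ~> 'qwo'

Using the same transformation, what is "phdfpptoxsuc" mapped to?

dpxc

The transformation: keep one character in every 3, starting at position 3 (positions 3rd, 6th, 9th, ...).
"phdfpptoxsuc" → "dpxc".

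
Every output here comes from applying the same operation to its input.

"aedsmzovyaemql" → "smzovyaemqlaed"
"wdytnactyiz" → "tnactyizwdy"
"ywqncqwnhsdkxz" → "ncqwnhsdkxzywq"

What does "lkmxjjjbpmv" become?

The transformation: move the first 3 characters to the end (rotate left by 3).
For "lkmxjjjbpmv" the result is "xjjjbpmvlkm".

xjjjbpmvlkm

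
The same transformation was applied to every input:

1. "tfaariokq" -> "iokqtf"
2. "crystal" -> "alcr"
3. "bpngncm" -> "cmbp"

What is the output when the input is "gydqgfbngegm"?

fbngegmgy

Rule — move the first 2 characters to the end (rotate left by 2), then delete the first 3 characters.
For "gydqgfbngegm", step one produces "dqgfbngegmgy"; step two turns that into "fbngegmgy".
(Check on "tfaariokq": → "aariokqtf" → "iokqtf" ✓)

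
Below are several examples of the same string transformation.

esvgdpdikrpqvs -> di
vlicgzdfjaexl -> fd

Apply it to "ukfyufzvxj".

uf

Rule — take characters alternately from the front and the back (1st, last, 2nd, 2nd-last, ...), then keep only the last 2 characters.
Starting from "ukfyufzvxj": after the first operation, "ujkxfvyzuf"; after the second, "uf".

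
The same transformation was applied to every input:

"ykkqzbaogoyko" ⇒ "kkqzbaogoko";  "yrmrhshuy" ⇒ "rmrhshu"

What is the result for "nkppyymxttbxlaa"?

Looking at the pairs, the operation is to remove every "y".
"nkppyymxttbxlaa" → "nkppmxttbxlaa".

nkppmxttbxlaa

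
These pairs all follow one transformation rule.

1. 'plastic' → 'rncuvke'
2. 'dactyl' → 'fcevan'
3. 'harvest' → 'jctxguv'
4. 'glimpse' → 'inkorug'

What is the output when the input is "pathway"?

In each case the input is transformed by: shift every letter 2 places forward in the alphabet (wrapping around).
On "pathway" that produces "rcvjyca".

rcvjyca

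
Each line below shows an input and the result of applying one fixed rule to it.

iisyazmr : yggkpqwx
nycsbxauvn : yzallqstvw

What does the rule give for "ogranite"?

yceglmpr

Looking at the pairs, the operation is to sort the characters into alphabetical order, then shift every letter 2 places backward in the alphabet (wrapping around).
So "ogranite" becomes "yceglmpr".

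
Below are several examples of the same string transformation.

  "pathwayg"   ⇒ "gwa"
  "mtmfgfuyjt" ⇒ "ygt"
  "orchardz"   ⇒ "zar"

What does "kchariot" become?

trc

The transformation: keep one character in every 3, starting at position 2 (positions 2nd, 5th, 8th, ...), then reverse the string.
On "kchariot": the first step gives "crt", and the second then gives "trc".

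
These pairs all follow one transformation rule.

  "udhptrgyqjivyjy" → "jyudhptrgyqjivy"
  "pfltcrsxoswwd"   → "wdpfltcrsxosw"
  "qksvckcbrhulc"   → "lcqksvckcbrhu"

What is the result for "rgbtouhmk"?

mkrgbtouh

Each output is the input with this applied: move the last 2 characters to the front (rotate right by 2).
"rgbtouhmk" → "mkrgbtouh".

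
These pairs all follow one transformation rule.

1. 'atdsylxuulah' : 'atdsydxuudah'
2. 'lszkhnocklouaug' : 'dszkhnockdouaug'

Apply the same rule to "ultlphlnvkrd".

Looking at the pairs, the operation is to replace every "l" with "d".
Applying that to "ultlphlnvkrd" gives "udtdphdnvkrd".

udtdphdnvkrd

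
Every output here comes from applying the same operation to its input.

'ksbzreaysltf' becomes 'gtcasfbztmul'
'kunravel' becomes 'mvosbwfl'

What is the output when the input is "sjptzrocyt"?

ukquaspdzt

Each output is the input with this applied: shift every letter 1 place forward in the alphabet (wrapping around), then swap the first and last characters.
Starting from "sjptzrocyt": after the first operation, "tkquaspdzu"; after the second, "ukquaspdzt".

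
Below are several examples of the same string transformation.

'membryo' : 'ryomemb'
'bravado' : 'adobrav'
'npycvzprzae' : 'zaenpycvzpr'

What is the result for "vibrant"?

antvibr

In each case the input is transformed by: move the last 3 characters to the front (rotate right by 3).
So "vibrant" becomes "antvibr".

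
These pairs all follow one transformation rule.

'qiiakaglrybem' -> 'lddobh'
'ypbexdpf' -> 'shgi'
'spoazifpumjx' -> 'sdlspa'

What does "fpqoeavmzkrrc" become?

srdpnu

Each output is the input with this applied: shift every letter 3 places forward in the alphabet (wrapping around), then keep every other character starting from the second (positions 2nd, 4th, 6th, ...).
On "fpqoeavmzkrrc" that produces "srdpnu".
(Check on "spoazifpumjx": → "vsrdclisxpma" → "sdlspa" ✓)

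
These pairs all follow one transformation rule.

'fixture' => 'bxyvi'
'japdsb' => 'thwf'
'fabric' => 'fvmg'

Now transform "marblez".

In each case the input is transformed by: shift every letter 4 places forward in the alphabet (wrapping around), then delete the first 2 characters.
Starting from "marblez": after the first operation, "qevfpid"; after the second, "vfpid".

vfpid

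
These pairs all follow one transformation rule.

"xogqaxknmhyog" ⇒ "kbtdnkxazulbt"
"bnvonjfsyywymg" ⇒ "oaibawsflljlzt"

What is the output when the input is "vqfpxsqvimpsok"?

idsckfdivzcfbx

Rule — shift every letter 13 places forward in the alphabet (wrapping around) — i.e. ROT13.
On "vqfpxsqvimpsok" that produces "idsckfdivzcfbx".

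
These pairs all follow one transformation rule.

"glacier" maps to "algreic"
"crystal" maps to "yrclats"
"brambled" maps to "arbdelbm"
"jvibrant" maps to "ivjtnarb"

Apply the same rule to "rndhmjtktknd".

dnrdnktktjmh

The rule is to reverse the string, then move the last 3 characters to the front (rotate right by 3).
On "rndhmjtktknd": the first step gives "dnktktjmhdnr", and the second then gives "dnrdnktktjmh".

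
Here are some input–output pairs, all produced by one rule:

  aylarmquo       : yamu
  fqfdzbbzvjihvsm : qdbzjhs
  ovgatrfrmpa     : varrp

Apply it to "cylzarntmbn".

Each output is the input with this applied: keep every other character starting from the second (positions 2nd, 4th, 6th, ...).
"cylzarntmbn" → "yzrtb".

yzrtb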